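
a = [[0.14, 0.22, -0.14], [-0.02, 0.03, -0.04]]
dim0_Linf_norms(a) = [0.14, 0.22, 0.14]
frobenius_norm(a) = 0.30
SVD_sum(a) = [[0.14, 0.22, -0.14], [0.01, 0.02, -0.02]] + [[0.0, -0.0, 0.0], [-0.03, 0.01, -0.02]]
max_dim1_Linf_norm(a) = 0.22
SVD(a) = [[-0.99, -0.11], [-0.11, 0.99]] @ diag([0.2977090352311644, 0.04323575304917672]) @ [[-0.46, -0.75, 0.48], [-0.81, 0.14, -0.57]]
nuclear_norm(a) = 0.34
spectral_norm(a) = 0.30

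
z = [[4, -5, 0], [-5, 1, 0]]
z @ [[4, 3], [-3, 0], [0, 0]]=[[31, 12], [-23, -15]]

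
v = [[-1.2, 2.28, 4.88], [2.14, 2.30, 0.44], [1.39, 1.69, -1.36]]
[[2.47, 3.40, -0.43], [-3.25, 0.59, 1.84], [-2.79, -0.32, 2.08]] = v @ [[-1.22, -0.22, 0.09], [-0.35, 0.37, 0.80], [0.37, 0.47, -0.44]]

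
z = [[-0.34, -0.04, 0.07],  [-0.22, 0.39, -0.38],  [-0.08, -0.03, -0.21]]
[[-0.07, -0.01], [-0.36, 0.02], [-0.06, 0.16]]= z @ [[0.3, -0.04], [-0.52, -0.60], [0.23, -0.64]]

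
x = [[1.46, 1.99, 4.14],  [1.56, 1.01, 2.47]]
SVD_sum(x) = [[1.75, 1.88, 4.07], [1.11, 1.19, 2.58]] + [[-0.29, 0.11, 0.07],[0.45, -0.18, -0.11]]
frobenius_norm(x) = 5.73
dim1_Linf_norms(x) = [4.14, 2.47]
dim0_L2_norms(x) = [2.14, 2.23, 4.82]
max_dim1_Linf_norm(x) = 4.14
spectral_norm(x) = 5.70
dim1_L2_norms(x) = [4.82, 3.09]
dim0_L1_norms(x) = [3.02, 3.0, 6.61]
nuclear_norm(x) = 6.29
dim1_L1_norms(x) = [7.59, 5.04]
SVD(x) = [[-0.84, -0.54], [-0.54, 0.84]] @ diag([5.6953144166377845, 0.5910107407127471]) @ [[-0.36, -0.39, -0.85], [0.91, -0.36, -0.22]]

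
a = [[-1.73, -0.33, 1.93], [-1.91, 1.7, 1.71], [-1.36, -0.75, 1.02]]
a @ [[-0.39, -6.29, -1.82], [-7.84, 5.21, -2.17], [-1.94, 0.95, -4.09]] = [[-0.48, 11.00, -4.03],  [-15.90, 22.5, -7.21],  [4.43, 5.62, -0.07]]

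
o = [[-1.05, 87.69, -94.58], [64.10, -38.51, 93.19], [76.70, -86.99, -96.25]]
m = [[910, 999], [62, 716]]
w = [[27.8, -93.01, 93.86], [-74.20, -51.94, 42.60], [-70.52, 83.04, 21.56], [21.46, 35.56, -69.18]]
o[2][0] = 76.7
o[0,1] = 87.69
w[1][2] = 42.6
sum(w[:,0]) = -95.46000000000001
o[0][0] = -1.05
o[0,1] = 87.69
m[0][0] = 910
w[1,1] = -51.94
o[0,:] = [-1.05, 87.69, -94.58]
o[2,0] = 76.7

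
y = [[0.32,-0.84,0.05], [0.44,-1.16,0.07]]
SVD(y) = [[-0.59,  -0.81], [-0.81,  0.59]] @ diag([1.5344701277656616, 0.0011945688904688046]) @ [[-0.35, 0.93, -0.06], [-0.83, -0.29, 0.48]]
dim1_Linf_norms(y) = [0.84, 1.16]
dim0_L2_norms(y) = [0.54, 1.43, 0.09]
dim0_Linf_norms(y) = [0.44, 1.16, 0.07]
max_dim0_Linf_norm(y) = 1.16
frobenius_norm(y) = 1.53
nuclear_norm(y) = 1.54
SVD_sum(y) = [[0.32, -0.84, 0.05], [0.44, -1.16, 0.07]] + [[0.0,0.00,-0.0], [-0.00,-0.00,0.0]]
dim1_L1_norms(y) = [1.21, 1.67]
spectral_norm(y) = 1.53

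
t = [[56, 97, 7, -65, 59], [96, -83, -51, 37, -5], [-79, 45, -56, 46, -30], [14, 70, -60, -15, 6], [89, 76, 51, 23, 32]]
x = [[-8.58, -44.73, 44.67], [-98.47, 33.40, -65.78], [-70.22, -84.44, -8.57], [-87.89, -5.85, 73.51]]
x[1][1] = 33.4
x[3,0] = -87.89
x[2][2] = -8.57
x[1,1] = 33.4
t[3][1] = 70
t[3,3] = -15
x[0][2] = 44.67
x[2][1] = -84.44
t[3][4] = 6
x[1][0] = -98.47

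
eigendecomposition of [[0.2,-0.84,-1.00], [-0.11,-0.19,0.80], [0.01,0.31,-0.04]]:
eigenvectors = [[-0.32,  -0.99,  -0.96],[-0.84,  -0.01,  0.27],[0.44,  -0.14,  0.12]]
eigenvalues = [-0.65, 0.05, 0.56]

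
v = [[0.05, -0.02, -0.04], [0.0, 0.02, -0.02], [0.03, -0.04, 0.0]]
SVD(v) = [[-0.83, -0.42, -0.36], [0.02, -0.67, 0.74], [-0.55, 0.61, 0.57]] @ diag([0.07752504892987415, 0.042289220772525234, 0.0012200798634668993]) @ [[-0.75, 0.5, 0.43], [-0.06, -0.7, 0.71], [-0.66, -0.51, -0.56]]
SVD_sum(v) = [[0.05, -0.03, -0.03], [-0.00, 0.00, 0.00], [0.03, -0.02, -0.02]] + [[0.00, 0.01, -0.01], [0.00, 0.02, -0.02], [-0.0, -0.02, 0.02]] + [[0.0, 0.0, 0.0],[-0.00, -0.0, -0.0],[-0.0, -0.00, -0.00]]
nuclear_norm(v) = 0.12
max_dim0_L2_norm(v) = 0.06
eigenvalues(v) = [(-0+0j), (0.04+0.02j), (0.04-0.02j)]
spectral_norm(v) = 0.08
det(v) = -0.00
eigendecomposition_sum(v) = [[-0j,-0.00+0.00j,-0.00-0.00j], [-0j,-0.00+0.00j,(-0-0j)], [0.00-0.00j,(-0+0j),-0.00-0.00j]] + [[0.02+0.01j, -0.01-0.03j, (-0.02+0.01j)], [(-0+0.02j), (0.01-0.01j), -0.01-0.01j], [(0.01-0.01j), -0.02+0.00j, 0.00+0.01j]] + [[(0.02-0.01j),(-0.01+0.03j),-0.02-0.01j], [(-0-0.02j),0.01+0.01j,(-0.01+0.01j)], [0.01+0.01j,(-0.02-0j),0.00-0.01j]]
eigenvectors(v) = [[0.64+0.00j, -0.73+0.00j, (-0.73-0j)], [0.51+0.00j, (-0.22-0.39j), (-0.22+0.39j)], [(0.58+0j), -0.14+0.49j, -0.14-0.49j]]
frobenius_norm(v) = 0.09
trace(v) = 0.07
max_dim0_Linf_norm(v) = 0.05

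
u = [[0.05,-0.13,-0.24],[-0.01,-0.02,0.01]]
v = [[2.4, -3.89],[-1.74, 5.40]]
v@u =[[0.16,  -0.23,  -0.61], [-0.14,  0.12,  0.47]]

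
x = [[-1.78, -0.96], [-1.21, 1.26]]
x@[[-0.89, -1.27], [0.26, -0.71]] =[[1.33, 2.94], [1.40, 0.64]]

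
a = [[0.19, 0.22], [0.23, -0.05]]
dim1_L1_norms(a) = [0.41, 0.28]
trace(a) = 0.14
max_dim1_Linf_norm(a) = 0.23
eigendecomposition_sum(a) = [[0.24, 0.14], [0.15, 0.09]] + [[-0.05, 0.08], [0.08, -0.14]]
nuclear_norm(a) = 0.51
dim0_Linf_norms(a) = [0.23, 0.22]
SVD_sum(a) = [[0.24, 0.13],[0.16, 0.09]] + [[-0.05, 0.09], [0.07, -0.14]]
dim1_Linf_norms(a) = [0.22, 0.23]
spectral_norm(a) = 0.33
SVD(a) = [[-0.84, -0.54], [-0.54, 0.84]] @ diag([0.32517834423809094, 0.18482165576190904]) @ [[-0.88, -0.48], [0.48, -0.88]]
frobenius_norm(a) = 0.37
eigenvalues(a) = [0.32, -0.18]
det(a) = -0.06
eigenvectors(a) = [[0.85, -0.51], [0.52, 0.86]]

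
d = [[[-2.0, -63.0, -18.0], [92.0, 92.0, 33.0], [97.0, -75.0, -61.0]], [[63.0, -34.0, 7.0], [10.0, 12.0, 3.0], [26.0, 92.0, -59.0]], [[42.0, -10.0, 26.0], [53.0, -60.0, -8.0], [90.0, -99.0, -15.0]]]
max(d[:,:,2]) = 33.0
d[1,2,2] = -59.0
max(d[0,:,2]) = 33.0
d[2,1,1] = -60.0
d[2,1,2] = -8.0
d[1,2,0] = 26.0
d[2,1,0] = 53.0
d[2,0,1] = -10.0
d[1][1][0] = 10.0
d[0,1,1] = 92.0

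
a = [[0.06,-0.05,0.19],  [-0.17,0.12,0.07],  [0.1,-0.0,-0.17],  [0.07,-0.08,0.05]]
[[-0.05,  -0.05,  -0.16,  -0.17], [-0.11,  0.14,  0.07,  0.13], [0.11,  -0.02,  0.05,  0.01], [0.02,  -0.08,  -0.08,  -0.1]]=a@[[0.43, -0.18, -0.55, -0.87], [-0.07, 0.85, 0.17, 0.17], [-0.40, 0.04, -0.63, -0.58]]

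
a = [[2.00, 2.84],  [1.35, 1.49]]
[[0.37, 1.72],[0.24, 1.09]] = a@[[0.13, 0.62], [0.04, 0.17]]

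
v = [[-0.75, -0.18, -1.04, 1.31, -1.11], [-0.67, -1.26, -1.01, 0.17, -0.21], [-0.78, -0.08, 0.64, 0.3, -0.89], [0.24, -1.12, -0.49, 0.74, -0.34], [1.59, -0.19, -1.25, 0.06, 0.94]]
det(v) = -0.74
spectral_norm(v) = 2.83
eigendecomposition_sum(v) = [[-0.67+0.00j,0.31+0.00j,1.11-0.00j,-0.70+0.00j,(-0.15+0j)], [0.62-0.00j,(-0.29-0j),-1.03+0.00j,0.64-0.00j,(0.14-0j)], [(-1.75+0j),0.81+0.00j,2.91-0.00j,(-1.82+0j),(-0.39+0j)], [-0.87+0.00j,0.40+0.00j,1.44-0.00j,(-0.9+0j),-0.19+0.00j], [1.84-0.00j,(-0.85-0j),(-3.06+0j),(1.92-0j),0.41-0.00j]] + [[0.68-0.00j, -0.51-0.00j, (-1.11+0j), 1.10-0.00j, (-0.12-0j)],[-0.51+0.00j, 0.39+0.00j, (0.84-0j), -0.83+0.00j, 0.09+0.00j],[1.13-0.00j, -0.86-0.00j, (-1.87+0j), (1.85-0j), (-0.2-0j)],[(1.11-0j), -0.85-0.00j, -1.83+0.00j, (1.81-0j), (-0.2-0j)],[-0.83+0.00j, (0.63+0j), 1.36-0.00j, -1.35+0.00j, 0.15+0.00j]] + [[(-0.39+0.41j), -0.04+0.55j, -0.71+0.46j, (0.53-0.26j), (-0.55+0.28j)], [-0.39-0.60j, (-0.66-0.21j), -0.35-1.01j, (0.15+0.73j), -0.17-0.76j], [-0.08+0.10j, 0.00+0.13j, (-0.15+0.12j), 0.12-0.07j, -0.12+0.07j], [0.01-0.45j, -0.28-0.35j, 0.18-0.66j, -0.18+0.44j, 0.18-0.46j], [(0.3-0.22j), 0.09-0.35j, (0.52-0.21j), (-0.38+0.1j), 0.39-0.11j]] + [[(-0.39-0.41j), (-0.04-0.55j), (-0.71-0.46j), 0.53+0.26j, -0.55-0.28j], [-0.39+0.60j, -0.66+0.21j, -0.35+1.01j, (0.15-0.73j), -0.17+0.76j], [(-0.08-0.1j), -0.13j, -0.15-0.12j, 0.12+0.07j, (-0.12-0.07j)], [0.01+0.45j, (-0.28+0.35j), 0.18+0.66j, (-0.18-0.44j), 0.18+0.46j], [0.30+0.22j, (0.09+0.35j), (0.52+0.21j), -0.38-0.10j, (0.39+0.11j)]] + [[0.02+0.00j, (0.1+0j), (0.39+0j), (-0.16-0j), (0.26+0j)], [(-0.01-0j), (-0.03-0j), (-0.13-0j), (0.05+0j), (-0.09-0j)], [-0.00-0.00j, (-0.02-0j), (-0.09-0j), (0.04+0j), -0.06-0.00j], [(-0.02-0j), -0.12-0.00j, -0.46-0.00j, 0.19+0.00j, -0.31-0.00j], [(-0.02-0j), -0.16-0.00j, -0.58-0.00j, (0.24+0j), (-0.4-0j)]]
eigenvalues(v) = [(1.46+0j), (1.15+0j), (-0.99+0.64j), (-0.99-0.64j), (-0.32+0j)]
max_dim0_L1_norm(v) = 4.43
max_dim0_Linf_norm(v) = 1.59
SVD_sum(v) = [[-1.08, -0.65, -0.40, 0.86, -1.09], [-0.68, -0.41, -0.26, 0.54, -0.69], [-0.55, -0.33, -0.20, 0.44, -0.55], [-0.49, -0.30, -0.18, 0.39, -0.50], [0.60, 0.37, 0.23, -0.48, 0.61]] + [[0.23, -0.21, -0.38, 0.11, 0.12], [0.42, -0.37, -0.69, 0.19, 0.21], [-0.42, 0.37, 0.69, -0.19, -0.21], [0.44, -0.39, -0.73, 0.21, 0.23], [0.87, -0.77, -1.43, 0.4, 0.44]] + [[0.20, 0.61, -0.15, 0.41, -0.19],[-0.21, -0.62, 0.15, -0.42, 0.19],[-0.00, -0.01, 0.00, -0.01, 0.0],[-0.06, -0.19, 0.04, -0.13, 0.06],[0.07, 0.23, -0.05, 0.15, -0.07]] + [[-0.10, 0.07, -0.11, -0.07, 0.04], [-0.21, 0.14, -0.21, -0.14, 0.09], [0.16, -0.11, 0.17, 0.11, -0.07], [0.36, -0.24, 0.37, 0.25, -0.15], [0.02, -0.01, 0.02, 0.01, -0.01]] + [[-0.00, -0.0, 0.00, 0.01, 0.01], [0.01, 0.0, -0.00, -0.01, -0.01], [0.03, 0.00, -0.02, -0.05, -0.06], [-0.01, -0.0, 0.01, 0.02, 0.02], [0.02, 0.0, -0.01, -0.03, -0.04]]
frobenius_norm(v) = 4.11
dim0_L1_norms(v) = [4.03, 2.83, 4.43, 2.58, 3.49]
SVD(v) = [[-0.68, 0.20, -0.66, 0.23, -0.09], [-0.43, 0.36, 0.68, 0.45, 0.17], [-0.34, -0.36, 0.01, -0.36, 0.79], [-0.31, 0.38, 0.21, -0.79, -0.32], [0.38, 0.75, -0.25, -0.05, 0.49]] @ diag([2.8316099803875048, 2.5988181356172175, 1.199775506120129, 0.8173650291388601, 0.10287060324479458]) @ [[0.56,0.34,0.21,-0.45,0.57], [0.45,-0.39,-0.74,0.21,0.23], [-0.25,-0.76,0.18,-0.51,0.24], [-0.56,0.38,-0.58,-0.39,0.24], [0.32,0.02,-0.20,-0.59,-0.72]]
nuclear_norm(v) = 7.55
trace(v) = 0.31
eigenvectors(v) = [[-0.24+0.00j, (-0.34+0j), -0.12-0.50j, (-0.12+0.5j), (-0.46+0j)], [0.22+0.00j, (0.26+0j), 0.65+0.00j, (0.65-0j), (0.15+0j)], [-0.62+0.00j, (-0.57+0j), (-0.04-0.11j), (-0.04+0.11j), (0.11+0j)], [-0.31+0.00j, -0.56+0.00j, (0.35+0.23j), 0.35-0.23j, (0.54+0j)], [0.65+0.00j, 0.42+0.00j, (0.02+0.34j), (0.02-0.34j), 0.68+0.00j]]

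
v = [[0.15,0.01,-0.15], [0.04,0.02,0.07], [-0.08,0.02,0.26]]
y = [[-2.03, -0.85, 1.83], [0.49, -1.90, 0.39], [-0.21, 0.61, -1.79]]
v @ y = [[-0.27, -0.24, 0.55], [-0.09, -0.03, -0.04], [0.12, 0.19, -0.6]]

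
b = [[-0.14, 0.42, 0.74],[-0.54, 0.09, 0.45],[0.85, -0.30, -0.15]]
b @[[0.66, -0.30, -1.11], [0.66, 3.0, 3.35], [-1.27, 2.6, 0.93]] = [[-0.76, 3.23, 2.25], [-0.87, 1.6, 1.32], [0.55, -1.54, -2.09]]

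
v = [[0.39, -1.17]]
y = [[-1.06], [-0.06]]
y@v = [[-0.41, 1.24], [-0.02, 0.07]]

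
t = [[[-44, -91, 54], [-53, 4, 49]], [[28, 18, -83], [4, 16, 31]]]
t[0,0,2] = 54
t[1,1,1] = 16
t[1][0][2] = -83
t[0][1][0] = -53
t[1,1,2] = 31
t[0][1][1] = 4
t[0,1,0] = -53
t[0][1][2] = 49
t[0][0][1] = -91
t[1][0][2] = -83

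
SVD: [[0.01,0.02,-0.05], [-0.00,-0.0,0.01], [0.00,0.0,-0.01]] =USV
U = [[0.97, -0.23, 0.00], [-0.16, -0.69, 0.71], [0.16, 0.69, 0.71]]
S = [0.06, 0.01, 0.0]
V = [[0.17, 0.35, -0.92], [-0.41, -0.82, -0.39], [0.89, -0.45, -0.00]]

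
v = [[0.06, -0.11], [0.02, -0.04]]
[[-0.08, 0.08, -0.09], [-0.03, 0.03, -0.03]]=v @ [[0.02, 0.71, -0.22], [0.73, -0.38, 0.69]]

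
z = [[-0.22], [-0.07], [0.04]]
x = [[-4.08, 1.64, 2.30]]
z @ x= [[0.9, -0.36, -0.51], [0.29, -0.11, -0.16], [-0.16, 0.07, 0.09]]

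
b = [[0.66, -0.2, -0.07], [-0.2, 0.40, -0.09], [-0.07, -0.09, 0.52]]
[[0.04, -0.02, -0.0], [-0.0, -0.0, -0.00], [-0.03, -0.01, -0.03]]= b@[[0.05, -0.04, -0.02], [0.00, -0.03, -0.03], [-0.06, -0.03, -0.06]]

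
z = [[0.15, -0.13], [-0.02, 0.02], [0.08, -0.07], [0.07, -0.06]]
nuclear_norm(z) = 0.25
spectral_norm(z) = 0.24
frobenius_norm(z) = 0.24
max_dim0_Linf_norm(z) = 0.15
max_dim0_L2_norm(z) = 0.18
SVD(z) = [[-0.81,-0.10], [0.12,-0.94], [-0.43,0.18], [-0.38,-0.28]] @ diag([0.244939787830498, 0.002121399903515247]) @ [[-0.75, 0.66], [-0.66, -0.75]]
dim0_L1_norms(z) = [0.32, 0.28]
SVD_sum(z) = [[0.15, -0.13],[-0.02, 0.02],[0.08, -0.07],[0.07, -0.06]] + [[0.0,0.00], [0.0,0.00], [-0.0,-0.00], [0.0,0.0]]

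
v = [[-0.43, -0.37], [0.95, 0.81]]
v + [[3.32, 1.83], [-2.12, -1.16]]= [[2.89, 1.46], [-1.17, -0.35]]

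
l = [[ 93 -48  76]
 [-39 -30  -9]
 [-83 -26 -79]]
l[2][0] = -83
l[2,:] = [-83, -26, -79]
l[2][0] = -83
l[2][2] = -79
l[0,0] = 93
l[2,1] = -26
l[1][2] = -9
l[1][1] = -30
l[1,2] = -9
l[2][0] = -83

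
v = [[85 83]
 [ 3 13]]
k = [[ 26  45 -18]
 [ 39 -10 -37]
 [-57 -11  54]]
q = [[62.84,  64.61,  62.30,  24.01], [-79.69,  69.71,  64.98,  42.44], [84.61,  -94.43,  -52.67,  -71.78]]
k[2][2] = 54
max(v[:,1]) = 83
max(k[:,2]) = 54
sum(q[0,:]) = 213.76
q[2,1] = -94.43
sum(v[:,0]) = 88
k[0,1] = 45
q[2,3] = -71.78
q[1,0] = -79.69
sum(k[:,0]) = 8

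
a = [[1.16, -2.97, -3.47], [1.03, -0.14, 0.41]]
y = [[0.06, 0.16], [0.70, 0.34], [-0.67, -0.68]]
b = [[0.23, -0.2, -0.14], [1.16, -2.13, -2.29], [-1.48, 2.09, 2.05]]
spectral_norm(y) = 1.22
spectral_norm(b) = 4.68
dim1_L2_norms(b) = [0.34, 3.34, 3.28]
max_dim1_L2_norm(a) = 4.71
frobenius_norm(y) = 1.24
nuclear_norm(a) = 5.83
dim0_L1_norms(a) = [2.19, 3.11, 3.88]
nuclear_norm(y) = 1.45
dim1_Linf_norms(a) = [3.47, 1.03]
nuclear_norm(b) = 4.99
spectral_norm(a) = 4.71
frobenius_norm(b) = 4.69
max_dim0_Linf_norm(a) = 3.47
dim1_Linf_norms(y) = [0.16, 0.7, 0.68]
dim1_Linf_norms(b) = [0.23, 2.29, 2.09]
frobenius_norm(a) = 4.84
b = y @ a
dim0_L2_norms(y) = [0.97, 0.78]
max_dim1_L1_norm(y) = 1.35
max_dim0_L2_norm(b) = 3.08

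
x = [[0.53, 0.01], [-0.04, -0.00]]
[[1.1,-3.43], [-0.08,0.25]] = x@[[2.06, -6.37], [1.09, -5.63]]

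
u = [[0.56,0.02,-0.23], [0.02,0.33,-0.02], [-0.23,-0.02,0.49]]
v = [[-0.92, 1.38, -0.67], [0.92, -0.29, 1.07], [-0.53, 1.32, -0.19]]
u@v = [[-0.37,0.46,-0.31], [0.3,-0.09,0.34], [-0.07,0.34,0.04]]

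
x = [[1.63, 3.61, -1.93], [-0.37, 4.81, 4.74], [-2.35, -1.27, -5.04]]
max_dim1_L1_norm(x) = 9.92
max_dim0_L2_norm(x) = 7.18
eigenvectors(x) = [[(-0.41+0j),  (0.78+0j),  0.78-0.00j], [(0.37+0j),  (0.27+0.5j),  0.27-0.50j], [-0.84+0.00j,  -0.26-0.00j,  -0.26+0.00j]]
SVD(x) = [[-0.1, 0.9, -0.42], [-0.78, 0.19, 0.59], [0.61, 0.39, 0.69]] @ diag([8.338894404255651, 4.644528994185648, 2.5656754543087965]) @ [[-0.16, -0.59, -0.79],[0.10, 0.79, -0.61],[-0.98, 0.18, 0.06]]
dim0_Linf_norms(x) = [2.35, 4.81, 5.04]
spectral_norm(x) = 8.34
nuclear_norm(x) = 15.55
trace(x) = 1.40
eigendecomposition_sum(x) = [[-0.77+0.00j, (-0.02+0j), (-2.36+0j)], [(0.69-0j), (0.02-0j), (2.13-0j)], [-1.58+0.00j, -0.05+0.00j, (-4.88+0j)]] + [[(1.2+1.48j), (1.82-2.77j), 0.21-1.93j],[(-0.53+1.28j), (2.39+0.2j), 1.30-0.53j],[-0.38-0.49j, (-0.61+0.9j), -0.08+0.63j]] + [[(1.2-1.48j), (1.82+2.77j), (0.21+1.93j)], [(-0.53-1.28j), (2.39-0.2j), (1.3+0.53j)], [(-0.38+0.49j), -0.61-0.90j, (-0.08-0.63j)]]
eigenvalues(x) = [(-5.62+0j), (3.51+2.31j), (3.51-2.31j)]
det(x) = -99.37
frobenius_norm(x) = 9.88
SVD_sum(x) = [[0.14, 0.51, 0.68], [1.03, 3.85, 5.17], [-0.81, -3.01, -4.05]] + [[0.43,3.30,-2.54],[0.09,0.69,-0.53],[0.19,1.43,-1.1]] + [[1.06,-0.19,-0.07], [-1.49,0.27,0.1], [-1.73,0.31,0.11]]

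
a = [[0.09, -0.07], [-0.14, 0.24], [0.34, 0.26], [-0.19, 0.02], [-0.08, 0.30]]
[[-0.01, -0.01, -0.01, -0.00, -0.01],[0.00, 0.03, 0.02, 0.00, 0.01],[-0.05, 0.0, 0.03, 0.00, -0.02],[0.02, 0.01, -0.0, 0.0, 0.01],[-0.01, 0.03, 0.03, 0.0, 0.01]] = a@[[-0.11, -0.06, 0.02, 0.00, -0.07], [-0.05, 0.09, 0.1, 0.01, 0.02]]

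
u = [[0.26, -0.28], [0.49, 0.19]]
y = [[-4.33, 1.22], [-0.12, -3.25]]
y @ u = [[-0.53, 1.44], [-1.62, -0.58]]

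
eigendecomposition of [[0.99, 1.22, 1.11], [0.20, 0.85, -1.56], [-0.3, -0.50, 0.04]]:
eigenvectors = [[0.65, 0.86, -0.83],  [0.69, -0.49, 0.52],  [-0.32, -0.11, 0.18]]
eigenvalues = [1.75, 0.15, -0.02]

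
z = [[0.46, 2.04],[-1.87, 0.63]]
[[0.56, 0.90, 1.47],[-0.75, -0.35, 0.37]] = z @ [[0.46, 0.31, 0.04], [0.17, 0.37, 0.71]]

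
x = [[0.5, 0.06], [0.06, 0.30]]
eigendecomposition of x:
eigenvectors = [[0.96, -0.27], [0.27, 0.96]]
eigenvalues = [0.52, 0.28]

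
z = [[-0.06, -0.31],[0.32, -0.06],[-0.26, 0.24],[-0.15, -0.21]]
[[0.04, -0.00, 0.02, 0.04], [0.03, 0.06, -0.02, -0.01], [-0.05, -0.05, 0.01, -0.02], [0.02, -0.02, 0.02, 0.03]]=z @ [[0.07, 0.17, -0.07, -0.04], [-0.15, -0.03, -0.04, -0.13]]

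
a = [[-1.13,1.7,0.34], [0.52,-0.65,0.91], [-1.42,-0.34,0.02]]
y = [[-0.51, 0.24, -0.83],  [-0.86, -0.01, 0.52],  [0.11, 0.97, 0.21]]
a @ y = [[-0.85, 0.04, 1.89],  [0.39, 1.01, -0.58],  [1.02, -0.32, 1.01]]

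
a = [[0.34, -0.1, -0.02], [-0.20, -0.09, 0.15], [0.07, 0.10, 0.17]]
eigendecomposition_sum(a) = [[-0.01,-0.03,0.01], [-0.06,-0.14,0.06], [0.02,0.05,-0.02]] + [[0.35, -0.10, -0.11], [-0.13, 0.04, 0.04], [0.06, -0.02, -0.02]] + [[-0.00, 0.03, 0.08], [-0.00, 0.02, 0.05], [-0.01, 0.07, 0.21]]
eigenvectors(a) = [[-0.17,-0.93,0.34], [-0.94,0.35,0.22], [0.31,-0.14,0.91]]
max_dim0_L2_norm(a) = 0.4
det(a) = -0.01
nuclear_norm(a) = 0.79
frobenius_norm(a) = 0.49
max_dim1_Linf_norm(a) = 0.34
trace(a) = 0.42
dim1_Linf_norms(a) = [0.34, 0.2, 0.17]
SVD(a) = [[-0.84, -0.18, -0.51], [0.54, -0.39, -0.75], [-0.06, -0.90, 0.42]] @ diag([0.40822748959046856, 0.21673344788954835, 0.16363657692756944]) @ [[-0.97,0.07,0.21],[-0.22,-0.17,-0.96],[0.03,0.98,-0.18]]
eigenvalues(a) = [-0.18, 0.37, 0.22]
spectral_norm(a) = 0.41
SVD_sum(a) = [[0.33, -0.02, -0.07], [-0.21, 0.02, 0.05], [0.02, -0.00, -0.01]] + [[0.01, 0.01, 0.04], [0.02, 0.01, 0.08], [0.04, 0.03, 0.19]] + [[-0.00, -0.08, 0.02], [-0.0, -0.12, 0.02], [0.00, 0.07, -0.01]]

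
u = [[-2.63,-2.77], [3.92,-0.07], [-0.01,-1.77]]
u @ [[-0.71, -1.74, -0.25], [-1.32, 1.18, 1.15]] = [[5.52, 1.31, -2.53], [-2.69, -6.90, -1.06], [2.34, -2.07, -2.03]]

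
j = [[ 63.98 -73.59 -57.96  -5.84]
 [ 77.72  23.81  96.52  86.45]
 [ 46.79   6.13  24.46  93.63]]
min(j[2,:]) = 6.13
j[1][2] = 96.52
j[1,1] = 23.81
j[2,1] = 6.13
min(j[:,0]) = 46.79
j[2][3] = 93.63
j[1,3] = 86.45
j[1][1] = 23.81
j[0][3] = -5.84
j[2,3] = 93.63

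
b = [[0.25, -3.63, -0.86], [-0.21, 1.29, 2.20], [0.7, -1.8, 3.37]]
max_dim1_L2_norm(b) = 3.88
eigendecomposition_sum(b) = [[(-0.35+0j), -0.50+0.00j, (0.21-0j)], [-0.08+0.00j, -0.11+0.00j, (0.05-0j)], [(0.03-0j), (0.04-0j), (-0.02+0j)]] + [[(0.3+0.36j), -1.56-0.96j, (-0.53+1.89j)],[(-0.07-0.36j), (0.7+1.25j), 1.08-1.08j],[0.34-0.26j, -0.92+1.39j, (1.69+0.54j)]] + [[(0.3-0.36j), (-1.56+0.96j), -0.53-1.89j],[(-0.07+0.36j), (0.7-1.25j), (1.08+1.08j)],[0.34+0.26j, -0.92-1.39j, (1.69-0.54j)]]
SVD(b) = [[-0.77, -0.41, 0.48], [0.18, 0.59, 0.79], [-0.61, 0.70, -0.38]] @ diag([4.30042022069936, 4.125500397643346, 0.317383670727826]) @ [[-0.15, 0.96, -0.23], [0.06, 0.24, 0.97], [-0.99, -0.13, 0.1]]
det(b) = -5.63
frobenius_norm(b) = 5.97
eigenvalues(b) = [(-0.47+0j), (2.69+2.15j), (2.69-2.15j)]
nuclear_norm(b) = 8.74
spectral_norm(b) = 4.30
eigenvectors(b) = [[(-0.97+0j), (-0.64+0j), -0.64-0.00j], [(-0.21+0j), (0.44+0.24j), 0.44-0.24j], [0.08+0.00j, (-0.02+0.58j), -0.02-0.58j]]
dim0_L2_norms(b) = [0.77, 4.25, 4.12]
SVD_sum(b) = [[0.51, -3.20, 0.77], [-0.12, 0.74, -0.18], [0.4, -2.51, 0.60]] + [[-0.11, -0.41, -1.64], [0.15, 0.59, 2.35], [0.18, 0.7, 2.78]] + [[-0.15, -0.02, 0.01],[-0.25, -0.03, 0.02],[0.12, 0.02, -0.01]]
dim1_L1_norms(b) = [4.74, 3.7, 5.87]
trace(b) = 4.91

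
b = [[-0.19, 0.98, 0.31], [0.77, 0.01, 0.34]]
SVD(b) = [[-1.00,0.08],[0.08,1.00]] @ diag([1.0464714367103707, 0.840296097902003]) @ [[0.24, -0.93, -0.27], [0.90, 0.11, 0.43]]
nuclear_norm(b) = 1.89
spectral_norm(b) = 1.05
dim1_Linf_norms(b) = [0.98, 0.77]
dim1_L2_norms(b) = [1.05, 0.84]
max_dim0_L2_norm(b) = 0.98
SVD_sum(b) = [[-0.25, 0.97, 0.28], [0.02, -0.08, -0.02]] + [[0.06, 0.01, 0.03], [0.75, 0.09, 0.36]]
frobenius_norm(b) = 1.34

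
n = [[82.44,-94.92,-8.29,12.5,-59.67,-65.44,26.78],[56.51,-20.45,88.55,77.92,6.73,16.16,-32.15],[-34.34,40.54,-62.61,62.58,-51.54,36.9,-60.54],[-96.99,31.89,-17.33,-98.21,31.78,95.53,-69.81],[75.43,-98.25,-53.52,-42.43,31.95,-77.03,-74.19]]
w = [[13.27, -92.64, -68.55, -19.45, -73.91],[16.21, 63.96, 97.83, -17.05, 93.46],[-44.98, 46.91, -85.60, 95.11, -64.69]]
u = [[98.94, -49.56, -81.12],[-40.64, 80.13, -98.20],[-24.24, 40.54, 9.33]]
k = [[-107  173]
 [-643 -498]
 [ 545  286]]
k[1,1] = -498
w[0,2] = -68.55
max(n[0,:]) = 82.44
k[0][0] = -107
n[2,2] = -62.61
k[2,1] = 286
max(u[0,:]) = 98.94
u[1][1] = 80.13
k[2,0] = 545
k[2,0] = 545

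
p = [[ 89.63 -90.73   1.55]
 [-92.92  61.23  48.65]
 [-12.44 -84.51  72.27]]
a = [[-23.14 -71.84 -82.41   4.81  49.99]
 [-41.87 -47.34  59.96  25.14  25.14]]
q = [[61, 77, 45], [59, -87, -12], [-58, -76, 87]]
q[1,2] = -12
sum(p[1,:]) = 16.959999999999994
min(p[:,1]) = -90.73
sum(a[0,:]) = -122.58999999999997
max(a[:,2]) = 59.96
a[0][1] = -71.84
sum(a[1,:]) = 21.029999999999994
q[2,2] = 87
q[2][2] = 87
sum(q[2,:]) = -47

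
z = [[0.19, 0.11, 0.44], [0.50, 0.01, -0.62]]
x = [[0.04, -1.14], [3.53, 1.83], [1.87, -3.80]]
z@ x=[[1.22, -1.69], [-1.10, 1.8]]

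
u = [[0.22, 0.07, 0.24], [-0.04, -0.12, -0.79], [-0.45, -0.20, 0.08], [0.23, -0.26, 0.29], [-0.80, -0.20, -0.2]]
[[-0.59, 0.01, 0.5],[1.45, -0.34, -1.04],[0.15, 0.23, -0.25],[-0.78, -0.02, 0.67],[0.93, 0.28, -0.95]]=u @[[-0.77, -0.49, 0.93],[0.27, 0.14, -0.3],[-1.84, 0.44, 1.31]]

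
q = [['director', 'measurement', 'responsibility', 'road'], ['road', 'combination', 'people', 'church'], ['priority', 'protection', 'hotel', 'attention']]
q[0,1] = 'measurement'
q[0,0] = 'director'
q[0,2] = 'responsibility'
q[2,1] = 'protection'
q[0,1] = 'measurement'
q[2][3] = 'attention'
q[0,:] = ['director', 'measurement', 'responsibility', 'road']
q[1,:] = ['road', 'combination', 'people', 'church']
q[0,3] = 'road'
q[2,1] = 'protection'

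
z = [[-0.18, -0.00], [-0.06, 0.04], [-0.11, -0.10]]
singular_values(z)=[0.22, 0.1]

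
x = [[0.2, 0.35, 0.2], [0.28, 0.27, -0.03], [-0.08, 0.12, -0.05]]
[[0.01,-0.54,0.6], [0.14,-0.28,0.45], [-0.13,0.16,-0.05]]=x @ [[0.95, -1.13, 1.09], [-0.48, -0.02, 0.64], [-0.04, -1.53, 0.78]]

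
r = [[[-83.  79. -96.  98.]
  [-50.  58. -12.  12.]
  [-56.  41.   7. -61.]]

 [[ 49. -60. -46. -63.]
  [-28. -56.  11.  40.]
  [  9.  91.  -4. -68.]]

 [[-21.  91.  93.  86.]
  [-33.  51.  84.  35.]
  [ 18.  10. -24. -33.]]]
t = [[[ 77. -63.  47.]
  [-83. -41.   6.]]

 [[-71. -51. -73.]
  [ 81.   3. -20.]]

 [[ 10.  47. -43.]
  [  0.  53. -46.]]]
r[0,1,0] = -50.0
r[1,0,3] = -63.0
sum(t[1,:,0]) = 10.0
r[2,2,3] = -33.0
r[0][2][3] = -61.0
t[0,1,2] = 6.0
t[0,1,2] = 6.0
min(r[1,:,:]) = -68.0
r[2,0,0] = -21.0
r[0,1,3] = 12.0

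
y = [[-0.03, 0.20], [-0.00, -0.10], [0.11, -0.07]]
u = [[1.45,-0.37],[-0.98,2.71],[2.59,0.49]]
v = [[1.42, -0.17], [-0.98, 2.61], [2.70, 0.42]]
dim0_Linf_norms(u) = [2.59, 2.71]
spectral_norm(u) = 3.31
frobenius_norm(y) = 0.26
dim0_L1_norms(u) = [5.02, 3.57]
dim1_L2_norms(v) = [1.43, 2.79, 2.73]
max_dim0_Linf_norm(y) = 0.2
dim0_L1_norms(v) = [5.1, 3.2]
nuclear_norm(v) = 5.82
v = y + u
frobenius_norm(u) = 4.18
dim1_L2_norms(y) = [0.2, 0.1, 0.13]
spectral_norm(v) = 3.31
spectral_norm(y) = 0.24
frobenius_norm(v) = 4.16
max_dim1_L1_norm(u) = 3.69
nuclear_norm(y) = 0.34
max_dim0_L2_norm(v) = 3.2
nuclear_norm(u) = 5.87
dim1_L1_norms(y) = [0.23, 0.1, 0.18]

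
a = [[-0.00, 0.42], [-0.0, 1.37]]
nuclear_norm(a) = 1.43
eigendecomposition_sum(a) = [[-0.00,0.00], [-0.00,-0.00]] + [[0.00, 0.42],[0.00, 1.37]]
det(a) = 0.00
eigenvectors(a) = [[1.00,0.29], [0.00,0.96]]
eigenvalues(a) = [-0.0, 1.37]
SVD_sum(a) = [[0.0, 0.42], [0.0, 1.37]] + [[-0.0, -0.0], [0.00, -0.0]]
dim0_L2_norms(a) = [0.0, 1.43]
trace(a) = 1.37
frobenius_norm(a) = 1.43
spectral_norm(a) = 1.43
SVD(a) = [[0.29,-0.96], [0.96,0.29]] @ diag([1.4329340529138108, -0.0]) @ [[0.0, 1.0], [-1.00, -0.0]]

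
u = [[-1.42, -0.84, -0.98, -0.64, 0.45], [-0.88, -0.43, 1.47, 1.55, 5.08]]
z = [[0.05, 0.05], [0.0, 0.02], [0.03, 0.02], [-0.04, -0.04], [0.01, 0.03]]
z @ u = [[-0.12, -0.06, 0.02, 0.05, 0.28], [-0.02, -0.01, 0.03, 0.03, 0.1], [-0.06, -0.03, 0.00, 0.01, 0.12], [0.09, 0.05, -0.02, -0.04, -0.22], [-0.04, -0.02, 0.03, 0.04, 0.16]]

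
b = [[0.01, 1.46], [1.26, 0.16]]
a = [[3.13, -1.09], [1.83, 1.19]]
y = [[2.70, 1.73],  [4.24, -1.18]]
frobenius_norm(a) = 3.97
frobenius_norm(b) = 1.94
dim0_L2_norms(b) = [1.26, 1.47]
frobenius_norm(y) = 5.45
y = b @ a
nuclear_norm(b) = 2.72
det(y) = -10.52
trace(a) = 4.32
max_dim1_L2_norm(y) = 4.4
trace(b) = 0.17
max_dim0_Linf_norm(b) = 1.46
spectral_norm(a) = 3.65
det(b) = -1.84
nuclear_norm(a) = 5.21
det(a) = 5.72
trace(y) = 1.52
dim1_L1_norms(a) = [4.22, 3.02]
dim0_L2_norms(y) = [5.03, 2.09]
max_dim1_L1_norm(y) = 5.42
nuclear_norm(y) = 7.12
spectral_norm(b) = 1.49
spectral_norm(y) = 5.03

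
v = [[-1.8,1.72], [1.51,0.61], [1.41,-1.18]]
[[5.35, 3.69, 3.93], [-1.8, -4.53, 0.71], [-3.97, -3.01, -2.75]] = v@ [[-1.72, -2.72, -0.32],[1.31, -0.7, 1.95]]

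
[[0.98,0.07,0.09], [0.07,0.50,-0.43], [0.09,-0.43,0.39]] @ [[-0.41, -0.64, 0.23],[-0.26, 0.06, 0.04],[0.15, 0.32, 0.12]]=[[-0.41, -0.59, 0.24], [-0.22, -0.15, -0.02], [0.13, 0.04, 0.05]]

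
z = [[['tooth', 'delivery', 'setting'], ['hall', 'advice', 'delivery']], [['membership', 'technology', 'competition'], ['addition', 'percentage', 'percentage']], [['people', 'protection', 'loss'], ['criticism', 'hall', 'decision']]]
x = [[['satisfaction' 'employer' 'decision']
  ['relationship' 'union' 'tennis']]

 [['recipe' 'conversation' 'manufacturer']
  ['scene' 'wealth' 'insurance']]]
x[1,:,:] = [['recipe', 'conversation', 'manufacturer'], ['scene', 'wealth', 'insurance']]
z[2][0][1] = 'protection'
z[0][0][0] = 'tooth'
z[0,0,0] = 'tooth'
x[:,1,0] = ['relationship', 'scene']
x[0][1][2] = 'tennis'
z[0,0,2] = 'setting'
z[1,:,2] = ['competition', 'percentage']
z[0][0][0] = 'tooth'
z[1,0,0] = 'membership'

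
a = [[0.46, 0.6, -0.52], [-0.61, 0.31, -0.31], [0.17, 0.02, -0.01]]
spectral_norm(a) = 0.93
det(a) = -0.00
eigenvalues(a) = [(0.38+0.67j), (0.38-0.67j), (-0+0j)]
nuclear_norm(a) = 1.69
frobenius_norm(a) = 1.20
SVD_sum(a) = [[0.34, 0.63, -0.56], [0.07, 0.12, -0.11], [0.03, 0.06, -0.05]] + [[0.12, -0.03, 0.04], [-0.68, 0.19, -0.2], [0.14, -0.04, 0.04]] + [[-0.0, 0.0, 0.00], [0.0, -0.00, -0.0], [0.00, -0.0, -0.00]]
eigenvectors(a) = [[0.71+0.00j,0.71-0.00j,(-0.04+0j)], [(-0.01+0.69j),(-0.01-0.69j),(0.67+0j)], [0.09-0.13j,0.09+0.13j,(0.74+0j)]]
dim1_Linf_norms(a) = [0.6, 0.61, 0.17]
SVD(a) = [[-0.98, 0.17, -0.12], [-0.19, -0.97, 0.18], [-0.09, 0.2, 0.98]] @ diag([0.9293521672467685, 0.7563098085378313, 0.0001508084986579649]) @ [[-0.38, -0.7, 0.61], [0.93, -0.26, 0.28], [0.04, -0.67, -0.74]]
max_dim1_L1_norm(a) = 1.58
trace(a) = 0.76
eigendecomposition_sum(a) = [[(0.23+0.31j), (0.3-0.17j), (-0.26+0.17j)], [(-0.31+0.22j), (0.16+0.29j), -0.15-0.25j], [(0.08+0j), (0.01-0.07j), (-0+0.07j)]] + [[0.23-0.31j,(0.3+0.17j),(-0.26-0.17j)],  [(-0.31-0.22j),0.16-0.29j,-0.15+0.25j],  [(0.08-0j),(0.01+0.07j),-0.00-0.07j]] + [[-0.00+0.00j, 0.00-0.00j, 0j],[0.00-0.00j, (-0+0j), -0.00-0.00j],[0.00-0.00j, (-0+0j), -0.00-0.00j]]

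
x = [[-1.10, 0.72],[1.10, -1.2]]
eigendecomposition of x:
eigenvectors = [[0.65, -0.61],[0.76, 0.79]]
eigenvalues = [-0.26, -2.04]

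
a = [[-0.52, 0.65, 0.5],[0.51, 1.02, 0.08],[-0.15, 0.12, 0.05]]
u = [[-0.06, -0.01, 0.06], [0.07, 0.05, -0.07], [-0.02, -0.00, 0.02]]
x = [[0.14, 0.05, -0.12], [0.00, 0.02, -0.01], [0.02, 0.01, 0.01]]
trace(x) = 0.17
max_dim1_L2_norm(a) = 1.14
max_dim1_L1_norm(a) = 1.67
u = a @ x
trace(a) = 0.55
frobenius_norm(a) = 1.51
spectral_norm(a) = 1.27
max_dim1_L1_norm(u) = 0.19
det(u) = -0.00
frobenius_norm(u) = 0.14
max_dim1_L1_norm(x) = 0.31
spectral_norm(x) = 0.19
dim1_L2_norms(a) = [0.97, 1.14, 0.2]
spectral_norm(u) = 0.14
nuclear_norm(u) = 0.17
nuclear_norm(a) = 2.15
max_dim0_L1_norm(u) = 0.15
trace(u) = 0.01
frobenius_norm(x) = 0.19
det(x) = 0.00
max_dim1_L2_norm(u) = 0.11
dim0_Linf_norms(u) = [0.07, 0.05, 0.07]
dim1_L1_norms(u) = [0.13, 0.19, 0.04]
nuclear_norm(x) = 0.23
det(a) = 0.06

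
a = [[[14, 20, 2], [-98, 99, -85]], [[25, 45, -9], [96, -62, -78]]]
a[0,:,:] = [[14, 20, 2], [-98, 99, -85]]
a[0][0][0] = 14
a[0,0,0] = 14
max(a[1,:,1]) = 45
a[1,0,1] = 45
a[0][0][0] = 14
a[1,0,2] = -9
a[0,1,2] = -85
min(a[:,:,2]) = -85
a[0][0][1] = 20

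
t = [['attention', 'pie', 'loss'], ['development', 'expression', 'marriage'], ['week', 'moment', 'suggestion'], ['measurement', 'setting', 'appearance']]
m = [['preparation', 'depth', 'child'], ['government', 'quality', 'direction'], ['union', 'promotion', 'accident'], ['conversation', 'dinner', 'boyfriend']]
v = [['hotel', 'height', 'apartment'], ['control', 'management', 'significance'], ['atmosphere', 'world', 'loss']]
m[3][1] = 'dinner'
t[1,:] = ['development', 'expression', 'marriage']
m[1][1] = 'quality'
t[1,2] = 'marriage'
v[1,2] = 'significance'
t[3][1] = 'setting'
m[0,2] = 'child'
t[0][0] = 'attention'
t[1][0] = 'development'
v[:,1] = ['height', 'management', 'world']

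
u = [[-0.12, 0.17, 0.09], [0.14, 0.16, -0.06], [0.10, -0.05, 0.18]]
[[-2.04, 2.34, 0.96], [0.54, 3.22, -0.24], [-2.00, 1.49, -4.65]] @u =[[0.67, -0.02, -0.15], [0.36, 0.62, -0.19], [-0.02, 0.13, -1.11]]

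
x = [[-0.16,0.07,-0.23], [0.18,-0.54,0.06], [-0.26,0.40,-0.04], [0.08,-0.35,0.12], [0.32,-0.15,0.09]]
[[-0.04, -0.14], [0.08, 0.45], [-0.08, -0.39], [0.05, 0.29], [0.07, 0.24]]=x @ [[0.17, 0.39], [-0.08, -0.70], [0.05, 0.11]]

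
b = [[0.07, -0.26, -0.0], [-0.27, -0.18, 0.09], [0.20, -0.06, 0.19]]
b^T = [[0.07, -0.27, 0.2], [-0.26, -0.18, -0.06], [-0.0, 0.09, 0.19]]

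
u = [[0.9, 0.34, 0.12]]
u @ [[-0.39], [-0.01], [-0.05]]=[[-0.36]]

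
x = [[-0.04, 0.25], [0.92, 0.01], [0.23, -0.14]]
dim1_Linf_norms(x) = [0.25, 0.92, 0.23]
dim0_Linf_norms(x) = [0.92, 0.25]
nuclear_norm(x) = 1.23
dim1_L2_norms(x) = [0.25, 0.92, 0.27]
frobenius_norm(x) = 0.99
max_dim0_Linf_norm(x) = 0.92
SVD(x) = [[-0.05,  -0.87], [0.97,  -0.17], [0.25,  0.46]] @ diag([0.9498568331219589, 0.28438002140010327]) @ [[1.00, -0.04], [-0.04, -1.0]]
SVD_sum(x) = [[-0.05, 0.00], [0.92, -0.04], [0.24, -0.01]] + [[0.01, 0.25], [0.0, 0.05], [-0.01, -0.13]]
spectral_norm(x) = 0.95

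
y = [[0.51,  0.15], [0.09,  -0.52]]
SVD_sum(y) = [[0.23, 0.34], [-0.21, -0.32]] + [[0.28, -0.19], [0.30, -0.20]]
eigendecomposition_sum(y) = [[0.52, 0.07], [0.04, 0.01]] + [[-0.01, 0.08], [0.05, -0.53]]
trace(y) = -0.01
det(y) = -0.28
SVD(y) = [[-0.73, 0.68], [0.68, 0.73]] @ diag([0.5592096144502573, 0.4983819891472751]) @ [[-0.55, -0.83], [0.83, -0.55]]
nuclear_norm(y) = 1.06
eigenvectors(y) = [[1.0,-0.14],[0.09,0.99]]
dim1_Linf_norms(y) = [0.51, 0.52]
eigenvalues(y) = [0.52, -0.53]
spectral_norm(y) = 0.56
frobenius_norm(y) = 0.75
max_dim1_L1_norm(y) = 0.66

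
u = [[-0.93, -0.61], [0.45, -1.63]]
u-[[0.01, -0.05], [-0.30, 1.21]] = [[-0.94,-0.56],[0.75,-2.84]]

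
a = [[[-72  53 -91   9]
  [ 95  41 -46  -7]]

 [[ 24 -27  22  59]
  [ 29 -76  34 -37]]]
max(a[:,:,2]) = 34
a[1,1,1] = -76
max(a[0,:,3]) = 9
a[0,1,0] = 95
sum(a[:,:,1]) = -9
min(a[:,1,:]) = -76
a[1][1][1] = -76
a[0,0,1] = 53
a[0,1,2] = -46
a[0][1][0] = 95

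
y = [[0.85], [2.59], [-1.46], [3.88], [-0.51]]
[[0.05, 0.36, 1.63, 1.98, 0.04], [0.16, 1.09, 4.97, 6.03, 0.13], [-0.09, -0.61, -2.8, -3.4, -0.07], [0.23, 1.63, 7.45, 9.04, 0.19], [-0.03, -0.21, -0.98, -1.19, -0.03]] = y @ [[0.06, 0.42, 1.92, 2.33, 0.05]]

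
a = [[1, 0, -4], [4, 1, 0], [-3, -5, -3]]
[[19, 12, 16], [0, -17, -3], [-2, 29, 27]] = a @ [[-1, -4, 0], [4, -1, -3], [-5, -4, -4]]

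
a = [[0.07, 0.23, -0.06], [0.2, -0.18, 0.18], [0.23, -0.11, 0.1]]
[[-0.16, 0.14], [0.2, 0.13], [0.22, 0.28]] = a @ [[0.83, 1.68],[-1.24, -0.28],[-1.07, -1.40]]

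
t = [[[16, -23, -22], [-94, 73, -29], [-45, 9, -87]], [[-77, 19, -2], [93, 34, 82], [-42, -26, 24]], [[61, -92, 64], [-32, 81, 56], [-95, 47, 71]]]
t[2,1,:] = [-32, 81, 56]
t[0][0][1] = -23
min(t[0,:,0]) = -94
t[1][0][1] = 19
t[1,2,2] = 24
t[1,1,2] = 82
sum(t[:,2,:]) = -144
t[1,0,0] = -77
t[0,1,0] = -94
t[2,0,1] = -92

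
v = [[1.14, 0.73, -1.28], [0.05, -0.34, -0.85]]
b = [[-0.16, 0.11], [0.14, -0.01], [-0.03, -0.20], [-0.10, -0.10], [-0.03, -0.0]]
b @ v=[[-0.18,  -0.15,  0.11], [0.16,  0.11,  -0.17], [-0.04,  0.05,  0.21], [-0.12,  -0.04,  0.21], [-0.03,  -0.02,  0.04]]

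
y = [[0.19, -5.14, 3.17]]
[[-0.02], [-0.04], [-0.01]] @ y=[[-0.0,  0.10,  -0.06], [-0.01,  0.21,  -0.13], [-0.00,  0.05,  -0.03]]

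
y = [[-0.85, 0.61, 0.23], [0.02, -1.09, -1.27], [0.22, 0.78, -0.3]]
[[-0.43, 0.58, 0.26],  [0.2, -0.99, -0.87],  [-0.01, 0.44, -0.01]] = y@[[0.40, -0.14, -0.03], [-0.14, 0.68, 0.19], [-0.03, 0.19, 0.52]]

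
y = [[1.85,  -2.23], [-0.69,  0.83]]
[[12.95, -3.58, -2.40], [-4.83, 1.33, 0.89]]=y@[[5.47,0.73,0.16],[-1.27,2.21,1.21]]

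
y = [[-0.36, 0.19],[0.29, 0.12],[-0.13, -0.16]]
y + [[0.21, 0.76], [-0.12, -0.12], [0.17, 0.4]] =[[-0.15, 0.95], [0.17, 0.0], [0.04, 0.24]]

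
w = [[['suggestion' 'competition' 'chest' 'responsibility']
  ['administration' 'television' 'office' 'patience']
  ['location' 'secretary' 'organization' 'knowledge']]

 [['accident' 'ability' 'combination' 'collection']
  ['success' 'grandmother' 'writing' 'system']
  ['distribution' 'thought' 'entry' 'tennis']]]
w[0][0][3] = 'responsibility'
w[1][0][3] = 'collection'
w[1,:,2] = ['combination', 'writing', 'entry']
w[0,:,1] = ['competition', 'television', 'secretary']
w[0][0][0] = 'suggestion'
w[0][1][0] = 'administration'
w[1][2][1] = 'thought'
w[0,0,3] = 'responsibility'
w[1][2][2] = 'entry'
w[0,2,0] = 'location'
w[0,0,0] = 'suggestion'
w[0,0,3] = 'responsibility'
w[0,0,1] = 'competition'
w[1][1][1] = 'grandmother'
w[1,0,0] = 'accident'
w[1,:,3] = ['collection', 'system', 'tennis']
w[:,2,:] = [['location', 'secretary', 'organization', 'knowledge'], ['distribution', 'thought', 'entry', 'tennis']]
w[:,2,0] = ['location', 'distribution']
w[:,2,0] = ['location', 'distribution']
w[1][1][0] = 'success'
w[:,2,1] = ['secretary', 'thought']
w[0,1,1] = 'television'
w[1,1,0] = 'success'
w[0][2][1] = 'secretary'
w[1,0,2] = 'combination'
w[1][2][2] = 'entry'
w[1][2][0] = 'distribution'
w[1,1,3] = 'system'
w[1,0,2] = 'combination'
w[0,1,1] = 'television'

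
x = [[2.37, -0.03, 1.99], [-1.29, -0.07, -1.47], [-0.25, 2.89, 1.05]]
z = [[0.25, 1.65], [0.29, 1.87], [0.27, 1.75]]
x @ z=[[1.12,7.34], [-0.74,-4.83], [1.06,6.83]]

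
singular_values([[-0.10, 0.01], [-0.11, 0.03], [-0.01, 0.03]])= [0.15, 0.03]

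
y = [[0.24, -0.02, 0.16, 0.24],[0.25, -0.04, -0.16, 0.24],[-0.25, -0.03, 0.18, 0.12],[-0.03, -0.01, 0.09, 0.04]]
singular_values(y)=[0.5, 0.36, 0.17, 0.01]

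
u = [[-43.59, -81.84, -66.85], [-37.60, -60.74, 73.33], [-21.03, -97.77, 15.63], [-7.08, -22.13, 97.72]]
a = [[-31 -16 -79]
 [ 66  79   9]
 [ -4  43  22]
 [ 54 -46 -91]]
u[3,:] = [-7.08, -22.13, 97.72]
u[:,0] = [-43.59, -37.6, -21.03, -7.08]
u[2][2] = 15.63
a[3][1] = -46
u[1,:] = [-37.6, -60.74, 73.33]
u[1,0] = -37.6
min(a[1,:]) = 9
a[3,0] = 54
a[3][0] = 54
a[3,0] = 54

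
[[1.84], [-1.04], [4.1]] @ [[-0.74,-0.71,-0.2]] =[[-1.36, -1.31, -0.37], [0.77, 0.74, 0.21], [-3.03, -2.91, -0.82]]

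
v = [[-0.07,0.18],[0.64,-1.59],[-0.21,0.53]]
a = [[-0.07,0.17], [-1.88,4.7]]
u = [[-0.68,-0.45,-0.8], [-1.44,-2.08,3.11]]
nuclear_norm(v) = 1.82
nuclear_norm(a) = 5.07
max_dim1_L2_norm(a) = 5.06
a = u @ v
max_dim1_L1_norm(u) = 6.63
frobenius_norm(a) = 5.07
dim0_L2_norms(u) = [1.59, 2.13, 3.21]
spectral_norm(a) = 5.07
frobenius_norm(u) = 4.17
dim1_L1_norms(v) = [0.25, 2.23, 0.74]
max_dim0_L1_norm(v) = 2.3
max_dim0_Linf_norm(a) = 4.7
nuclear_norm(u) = 5.14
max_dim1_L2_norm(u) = 4.01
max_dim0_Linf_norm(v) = 1.59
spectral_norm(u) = 4.01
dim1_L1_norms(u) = [1.93, 6.63]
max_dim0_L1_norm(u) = 3.91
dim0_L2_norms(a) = [1.88, 4.7]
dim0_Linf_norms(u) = [1.44, 2.08, 3.11]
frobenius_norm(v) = 1.82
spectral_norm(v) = 1.82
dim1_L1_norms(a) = [0.24, 6.58]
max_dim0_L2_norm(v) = 1.69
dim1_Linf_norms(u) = [0.8, 3.11]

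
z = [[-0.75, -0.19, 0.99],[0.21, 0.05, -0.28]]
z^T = [[-0.75, 0.21], [-0.19, 0.05], [0.99, -0.28]]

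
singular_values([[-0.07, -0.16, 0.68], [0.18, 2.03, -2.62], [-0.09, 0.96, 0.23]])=[3.4, 0.95, 0.0]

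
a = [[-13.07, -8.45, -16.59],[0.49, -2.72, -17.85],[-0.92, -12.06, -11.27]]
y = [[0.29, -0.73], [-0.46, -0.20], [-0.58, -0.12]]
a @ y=[[9.72, 13.22], [11.75, 2.33], [11.82, 4.44]]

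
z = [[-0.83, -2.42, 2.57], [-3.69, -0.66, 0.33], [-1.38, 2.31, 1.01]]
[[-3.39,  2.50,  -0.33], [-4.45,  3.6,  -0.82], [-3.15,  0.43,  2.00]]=z @ [[1.14, -0.87, 0.15],[-0.19, -0.45, 0.70],[-1.13, 0.27, 0.58]]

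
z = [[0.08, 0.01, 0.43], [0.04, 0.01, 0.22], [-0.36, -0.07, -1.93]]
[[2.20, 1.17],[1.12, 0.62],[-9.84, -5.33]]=z@[[-5.32,-3.04],[-1.34,4.11],[6.14,3.18]]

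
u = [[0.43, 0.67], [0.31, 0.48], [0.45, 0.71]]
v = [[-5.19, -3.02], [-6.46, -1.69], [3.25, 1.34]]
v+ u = [[-4.76, -2.35], [-6.15, -1.21], [3.7, 2.05]]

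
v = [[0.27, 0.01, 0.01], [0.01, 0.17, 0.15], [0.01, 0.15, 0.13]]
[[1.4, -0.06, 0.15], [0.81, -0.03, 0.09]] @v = [[0.38, 0.03, 0.02], [0.22, 0.02, 0.02]]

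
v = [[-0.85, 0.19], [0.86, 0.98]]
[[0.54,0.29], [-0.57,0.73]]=v @[[-0.64,-0.15], [-0.02,0.88]]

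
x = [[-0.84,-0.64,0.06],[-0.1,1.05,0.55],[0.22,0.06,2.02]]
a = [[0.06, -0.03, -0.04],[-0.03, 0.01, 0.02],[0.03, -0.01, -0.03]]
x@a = [[-0.03, 0.02, 0.02],[-0.02, 0.01, 0.01],[0.07, -0.03, -0.07]]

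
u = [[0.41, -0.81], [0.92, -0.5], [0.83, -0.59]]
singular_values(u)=[1.67, 0.42]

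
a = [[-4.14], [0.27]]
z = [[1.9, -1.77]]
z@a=[[-8.34]]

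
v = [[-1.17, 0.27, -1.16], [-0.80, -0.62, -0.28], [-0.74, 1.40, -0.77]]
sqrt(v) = [[-0.23, 1.38, -1.04],  [-0.81, 1.12, -0.81],  [0.1, 0.91, 0.27]]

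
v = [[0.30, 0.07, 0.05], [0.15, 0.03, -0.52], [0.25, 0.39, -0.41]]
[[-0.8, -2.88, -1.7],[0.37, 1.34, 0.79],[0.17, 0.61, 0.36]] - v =[[-1.1,  -2.95,  -1.75], [0.22,  1.31,  1.31], [-0.08,  0.22,  0.77]]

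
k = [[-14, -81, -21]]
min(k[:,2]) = -21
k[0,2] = -21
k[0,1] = -81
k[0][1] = -81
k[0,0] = -14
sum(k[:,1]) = -81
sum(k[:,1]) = -81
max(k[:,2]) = -21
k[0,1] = -81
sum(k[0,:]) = -116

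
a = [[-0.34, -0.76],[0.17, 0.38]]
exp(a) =[[0.65, -0.78], [0.17, 1.39]]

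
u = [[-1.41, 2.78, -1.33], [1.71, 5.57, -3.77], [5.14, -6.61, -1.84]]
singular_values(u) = [9.77, 6.06, 0.97]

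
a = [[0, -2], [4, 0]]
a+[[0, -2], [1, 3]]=[[0, -4], [5, 3]]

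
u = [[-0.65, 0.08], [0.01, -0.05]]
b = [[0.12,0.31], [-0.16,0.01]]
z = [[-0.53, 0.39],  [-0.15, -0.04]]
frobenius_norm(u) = 0.66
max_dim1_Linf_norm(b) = 0.31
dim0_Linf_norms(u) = [0.65, 0.08]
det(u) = 0.03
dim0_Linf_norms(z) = [0.53, 0.39]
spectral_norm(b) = 0.34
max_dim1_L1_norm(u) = 0.73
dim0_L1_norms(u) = [0.66, 0.13]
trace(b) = 0.13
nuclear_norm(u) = 0.70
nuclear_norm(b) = 0.49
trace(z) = -0.57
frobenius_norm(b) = 0.37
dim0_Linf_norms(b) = [0.16, 0.31]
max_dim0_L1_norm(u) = 0.66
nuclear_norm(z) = 0.79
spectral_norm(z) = 0.67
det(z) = 0.08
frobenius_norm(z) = 0.68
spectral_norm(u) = 0.66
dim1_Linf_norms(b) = [0.31, 0.16]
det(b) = 0.05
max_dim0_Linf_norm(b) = 0.31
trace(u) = -0.70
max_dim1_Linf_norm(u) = 0.65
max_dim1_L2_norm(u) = 0.65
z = u + b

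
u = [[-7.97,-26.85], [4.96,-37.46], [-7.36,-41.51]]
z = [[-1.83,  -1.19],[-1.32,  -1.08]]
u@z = [[50.03, 38.48], [40.37, 34.55], [68.26, 53.59]]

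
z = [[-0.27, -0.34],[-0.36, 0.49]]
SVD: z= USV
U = [[-0.32, 0.95], [0.95, 0.32]]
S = [0.63, 0.41]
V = [[-0.41, 0.91], [-0.91, -0.41]]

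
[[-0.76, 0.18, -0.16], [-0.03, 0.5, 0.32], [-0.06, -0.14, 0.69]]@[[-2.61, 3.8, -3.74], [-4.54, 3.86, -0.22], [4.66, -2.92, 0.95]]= [[0.42,-1.73,2.65], [-0.7,0.88,0.31], [4.01,-2.78,0.91]]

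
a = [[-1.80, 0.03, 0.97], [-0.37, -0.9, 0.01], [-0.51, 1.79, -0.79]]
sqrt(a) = [[-0.26+0.83j,  0.96+1.26j,  0.68-0.73j], [-0.24+0.30j,  (0.6+0.46j),  -0.18-0.27j], [-0.72-0.11j,  2.12-0.16j,  0.47+0.09j]]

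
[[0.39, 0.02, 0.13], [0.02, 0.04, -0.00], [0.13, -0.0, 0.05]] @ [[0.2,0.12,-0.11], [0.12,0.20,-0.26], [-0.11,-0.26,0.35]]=[[0.07, 0.02, -0.0], [0.01, 0.01, -0.01], [0.02, 0.0, 0.00]]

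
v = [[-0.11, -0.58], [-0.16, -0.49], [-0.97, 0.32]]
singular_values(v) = [1.03, 0.78]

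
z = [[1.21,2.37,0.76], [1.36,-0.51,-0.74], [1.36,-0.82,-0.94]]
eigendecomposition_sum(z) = [[1.78, 1.44, 0.09], [0.7, 0.56, 0.03], [0.56, 0.45, 0.03]] + [[-0.57, 0.92, 0.68], [0.66, -1.06, -0.78], [0.80, -1.29, -0.95]] + [[-0.00, 0.01, -0.01], [0.0, -0.01, 0.01], [-0.0, 0.02, -0.02]]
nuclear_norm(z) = 5.24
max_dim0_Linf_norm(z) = 2.37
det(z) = 0.17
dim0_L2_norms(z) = [2.27, 2.56, 1.42]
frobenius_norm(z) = 3.70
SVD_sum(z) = [[0.36, 2.36, 1.07], [-0.08, -0.52, -0.24], [-0.13, -0.85, -0.38]] + [[0.85, 0.01, -0.31],[1.43, 0.02, -0.52],[1.49, 0.02, -0.54]] + [[-0.0, 0.0, -0.0], [0.01, -0.01, 0.02], [-0.01, 0.01, -0.01]]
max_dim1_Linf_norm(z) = 2.37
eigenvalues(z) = [2.37, -2.59, -0.03]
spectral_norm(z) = 2.84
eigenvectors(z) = [[-0.89, -0.48, 0.31], [-0.35, 0.56, -0.43], [-0.28, 0.68, 0.85]]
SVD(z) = [[0.92, 0.38, 0.08],  [-0.20, 0.64, -0.74],  [-0.33, 0.67, 0.67]] @ diag([2.837117312666711, 2.381518798327789, 0.025170764354480523]) @ [[0.14, 0.90, 0.41],[0.94, 0.01, -0.34],[-0.31, 0.43, -0.85]]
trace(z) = -0.24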